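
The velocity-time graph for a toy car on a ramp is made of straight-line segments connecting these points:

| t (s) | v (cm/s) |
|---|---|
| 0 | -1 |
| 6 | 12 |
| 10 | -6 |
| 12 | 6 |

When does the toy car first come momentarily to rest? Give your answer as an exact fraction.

t = 6/13 s

v changes sign on 0–6 s (from -1 to 12); the graph is linear there, so v = 0 at t = 0 + (1)·(6 − 0)/(12 − -1) = 6/13 s.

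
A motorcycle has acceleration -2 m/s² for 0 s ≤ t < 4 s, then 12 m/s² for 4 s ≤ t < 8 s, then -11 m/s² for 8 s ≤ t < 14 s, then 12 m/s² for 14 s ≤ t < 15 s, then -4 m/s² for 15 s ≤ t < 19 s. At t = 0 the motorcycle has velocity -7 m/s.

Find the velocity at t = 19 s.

-37 m/s

Δv equals the area under the a-t graph; then v = v₀ + Δv.
0–4 s: -2 × 4 = -8 m/s
4–8 s: 12 × 4 = 48 m/s
8–14 s: -11 × 6 = -66 m/s
14–15 s: 12 × 1 = 12 m/s
15–19 s: -4 × 4 = -16 m/s
Δv = -30 m/s, so v(19) = -7 + (-30) = -37 m/s.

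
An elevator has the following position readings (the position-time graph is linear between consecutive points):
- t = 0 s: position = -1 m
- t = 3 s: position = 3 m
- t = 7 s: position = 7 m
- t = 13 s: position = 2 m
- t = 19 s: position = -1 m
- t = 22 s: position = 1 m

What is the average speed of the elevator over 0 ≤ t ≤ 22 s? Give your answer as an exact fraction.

9/11 m/s

Average speed = (total path length)/(elapsed time); on a piecewise-linear x-t graph the path length is Σ|Δx|.
0–3 s: |Δx| = |3 − -1| = 4 m
3–7 s: |Δx| = |7 − 3| = 4 m
7–13 s: |Δx| = |2 − 7| = 5 m
13–19 s: |Δx| = |-1 − 2| = 3 m
19–22 s: |Δx| = |1 − -1| = 2 m
Total path = 18 m; average speed = 18/22 = 9/11 m/s.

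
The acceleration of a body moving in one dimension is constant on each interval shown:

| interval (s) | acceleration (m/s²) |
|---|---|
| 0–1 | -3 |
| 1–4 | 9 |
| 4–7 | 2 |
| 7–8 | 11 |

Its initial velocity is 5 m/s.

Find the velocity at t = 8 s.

Δv equals the area under the a-t graph; then v = v₀ + Δv.
0–1 s: -3 × 1 = -3 m/s
1–4 s: 9 × 3 = 27 m/s
4–7 s: 2 × 3 = 6 m/s
7–8 s: 11 × 1 = 11 m/s
Δv = 41 m/s, so v(8) = 5 + (41) = 46 m/s.

46 m/s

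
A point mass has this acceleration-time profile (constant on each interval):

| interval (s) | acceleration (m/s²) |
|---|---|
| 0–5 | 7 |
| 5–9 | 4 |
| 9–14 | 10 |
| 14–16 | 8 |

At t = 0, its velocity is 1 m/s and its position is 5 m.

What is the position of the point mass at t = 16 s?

878.5 m

On each constant-a segment, Δv = aΔt and Δx = v₀Δt + ½aΔt²; chain segment to segment.
0–5 s: v starts 1 m/s; Δx = 1·5 + ½·7·5² = 92.5 m; v ends 36 m/s.
5–9 s: v starts 36 m/s; Δx = 36·4 + ½·4·4² = 176 m; v ends 52 m/s.
9–14 s: v starts 52 m/s; Δx = 52·5 + ½·10·5² = 385 m; v ends 102 m/s.
14–16 s: v starts 102 m/s; Δx = 102·2 + ½·8·2² = 220 m; v ends 118 m/s.
x(16) = 5 + Σ Δx = 878.5 m.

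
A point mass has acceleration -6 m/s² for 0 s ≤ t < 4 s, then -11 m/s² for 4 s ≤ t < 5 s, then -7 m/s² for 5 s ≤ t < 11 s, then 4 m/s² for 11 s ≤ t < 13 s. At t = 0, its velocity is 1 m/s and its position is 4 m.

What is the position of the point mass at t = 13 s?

On each constant-a segment, Δv = aΔt and Δx = v₀Δt + ½aΔt²; chain segment to segment.
0–4 s: v starts 1 m/s; Δx = 1·4 + ½·-6·4² = -44 m; v ends -23 m/s.
4–5 s: v starts -23 m/s; Δx = -23·1 + ½·-11·1² = -28.5 m; v ends -34 m/s.
5–11 s: v starts -34 m/s; Δx = -34·6 + ½·-7·6² = -330 m; v ends -76 m/s.
11–13 s: v starts -76 m/s; Δx = -76·2 + ½·4·2² = -144 m; v ends -68 m/s.
x(13) = 4 + Σ Δx = -542.5 m.

-542.5 m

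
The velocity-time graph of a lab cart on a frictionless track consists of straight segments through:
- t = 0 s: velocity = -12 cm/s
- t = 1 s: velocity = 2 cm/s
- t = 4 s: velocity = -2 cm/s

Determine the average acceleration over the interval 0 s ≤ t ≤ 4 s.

Average acceleration = Δv/Δt = (-2 − -12)/(4 − 0) = 2.5 cm/s².

2.5 cm/s²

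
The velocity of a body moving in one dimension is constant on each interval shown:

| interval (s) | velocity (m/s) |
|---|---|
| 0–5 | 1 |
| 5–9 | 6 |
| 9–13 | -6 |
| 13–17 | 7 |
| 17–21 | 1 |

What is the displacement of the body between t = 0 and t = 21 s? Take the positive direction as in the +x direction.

37 m

Net displacement equals the area under the velocity-time graph (areas below the axis count negative).
0–5 s: 1 × 5 = 5 m
5–9 s: 6 × 4 = 24 m
9–13 s: -6 × 4 = -24 m
13–17 s: 7 × 4 = 28 m
17–21 s: 1 × 4 = 4 m
Net displacement = 37 m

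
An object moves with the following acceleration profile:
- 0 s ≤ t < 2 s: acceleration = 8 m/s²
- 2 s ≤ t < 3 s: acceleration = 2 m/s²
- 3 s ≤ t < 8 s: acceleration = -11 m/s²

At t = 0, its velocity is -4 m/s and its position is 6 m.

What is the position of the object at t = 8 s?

On each constant-a segment, Δv = aΔt and Δx = v₀Δt + ½aΔt²; chain segment to segment.
0–2 s: v starts -4 m/s; Δx = -4·2 + ½·8·2² = 8 m; v ends 12 m/s.
2–3 s: v starts 12 m/s; Δx = 12·1 + ½·2·1² = 13 m; v ends 14 m/s.
3–8 s: v starts 14 m/s; Δx = 14·5 + ½·-11·5² = -67.5 m; v ends -41 m/s.
x(8) = 6 + Σ Δx = -40.5 m.

-40.5 m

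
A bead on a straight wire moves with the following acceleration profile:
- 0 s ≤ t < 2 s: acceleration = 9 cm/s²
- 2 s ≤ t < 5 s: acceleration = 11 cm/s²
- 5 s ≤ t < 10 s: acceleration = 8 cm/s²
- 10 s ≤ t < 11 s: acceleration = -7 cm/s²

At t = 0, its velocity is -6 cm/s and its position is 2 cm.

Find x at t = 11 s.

On each constant-a segment, Δv = aΔt and Δx = v₀Δt + ½aΔt²; chain segment to segment.
0–2 s: v starts -6 cm/s; Δx = -6·2 + ½·9·2² = 6 cm; v ends 12 cm/s.
2–5 s: v starts 12 cm/s; Δx = 12·3 + ½·11·3² = 85.5 cm; v ends 45 cm/s.
5–10 s: v starts 45 cm/s; Δx = 45·5 + ½·8·5² = 325 cm; v ends 85 cm/s.
10–11 s: v starts 85 cm/s; Δx = 85·1 + ½·-7·1² = 81.5 cm; v ends 78 cm/s.
x(11) = 2 + Σ Δx = 500 cm.

500 cm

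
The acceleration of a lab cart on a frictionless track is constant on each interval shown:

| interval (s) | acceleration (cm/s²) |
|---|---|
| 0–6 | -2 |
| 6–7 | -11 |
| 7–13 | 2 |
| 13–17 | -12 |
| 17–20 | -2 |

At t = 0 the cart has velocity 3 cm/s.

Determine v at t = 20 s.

Δv equals the area under the a-t graph; then v = v₀ + Δv.
0–6 s: -2 × 6 = -12 cm/s
6–7 s: -11 × 1 = -11 cm/s
7–13 s: 2 × 6 = 12 cm/s
13–17 s: -12 × 4 = -48 cm/s
17–20 s: -2 × 3 = -6 cm/s
Δv = -65 cm/s, so v(20) = 3 + (-65) = -62 cm/s.

-62 cm/s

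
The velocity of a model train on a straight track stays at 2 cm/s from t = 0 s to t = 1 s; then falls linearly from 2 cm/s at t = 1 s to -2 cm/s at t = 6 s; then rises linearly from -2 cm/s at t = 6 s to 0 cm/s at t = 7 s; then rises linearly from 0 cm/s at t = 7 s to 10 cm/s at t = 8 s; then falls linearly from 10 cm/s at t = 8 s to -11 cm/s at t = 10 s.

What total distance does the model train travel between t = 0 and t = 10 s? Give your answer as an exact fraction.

Distance (not displacement) is the total path length: add the absolute areas under v-t.
0–1 s: |2| × 1 = 2 cm
1–6 s: v = 0 at t = 3.5 s; triangle areas 2.5 + 2.5 = 5 cm
6–7 s: |½(-2 + 0)(1)| = 1 cm
7–8 s: |½(0 + 10)(1)| = 5 cm
8–10 s: v = 0 at t = 188/21 s; triangle areas 100/21 + 121/21 = 221/21 cm
Total distance = 494/21 cm

494/21 cm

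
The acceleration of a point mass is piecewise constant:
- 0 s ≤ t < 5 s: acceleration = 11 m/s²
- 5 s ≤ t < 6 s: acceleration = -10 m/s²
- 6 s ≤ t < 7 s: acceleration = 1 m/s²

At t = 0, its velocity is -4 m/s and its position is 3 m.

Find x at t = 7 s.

208 m

On each constant-a segment, Δv = aΔt and Δx = v₀Δt + ½aΔt²; chain segment to segment.
0–5 s: v starts -4 m/s; Δx = -4·5 + ½·11·5² = 117.5 m; v ends 51 m/s.
5–6 s: v starts 51 m/s; Δx = 51·1 + ½·-10·1² = 46 m; v ends 41 m/s.
6–7 s: v starts 41 m/s; Δx = 41·1 + ½·1·1² = 41.5 m; v ends 42 m/s.
x(7) = 3 + Σ Δx = 208 m.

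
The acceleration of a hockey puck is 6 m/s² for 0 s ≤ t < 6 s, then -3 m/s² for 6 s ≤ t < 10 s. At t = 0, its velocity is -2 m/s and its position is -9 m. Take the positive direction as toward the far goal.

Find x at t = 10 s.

199 m

On each constant-a segment, Δv = aΔt and Δx = v₀Δt + ½aΔt²; chain segment to segment.
0–6 s: v starts -2 m/s; Δx = -2·6 + ½·6·6² = 96 m; v ends 34 m/s.
6–10 s: v starts 34 m/s; Δx = 34·4 + ½·-3·4² = 112 m; v ends 22 m/s.
x(10) = -9 + Σ Δx = 199 m.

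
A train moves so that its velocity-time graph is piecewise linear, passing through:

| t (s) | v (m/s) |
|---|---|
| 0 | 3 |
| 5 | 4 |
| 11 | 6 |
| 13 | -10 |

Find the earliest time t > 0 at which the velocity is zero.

v changes sign on 11–13 s (from 6 to -10); the graph is linear there, so v = 0 at t = 11 + (-6)·(13 − 11)/(-10 − 6) = 11.75 s.

t = 11.75 s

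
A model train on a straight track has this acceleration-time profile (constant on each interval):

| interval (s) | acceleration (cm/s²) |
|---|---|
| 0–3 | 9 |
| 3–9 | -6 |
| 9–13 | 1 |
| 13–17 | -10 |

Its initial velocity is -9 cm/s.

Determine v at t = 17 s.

-54 cm/s

Δv equals the area under the a-t graph; then v = v₀ + Δv.
0–3 s: 9 × 3 = 27 cm/s
3–9 s: -6 × 6 = -36 cm/s
9–13 s: 1 × 4 = 4 cm/s
13–17 s: -10 × 4 = -40 cm/s
Δv = -45 cm/s, so v(17) = -9 + (-45) = -54 cm/s.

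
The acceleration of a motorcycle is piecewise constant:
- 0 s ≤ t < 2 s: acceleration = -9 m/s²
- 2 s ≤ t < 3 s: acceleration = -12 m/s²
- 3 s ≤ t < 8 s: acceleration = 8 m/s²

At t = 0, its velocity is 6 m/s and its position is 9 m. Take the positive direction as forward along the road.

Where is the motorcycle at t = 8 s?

On each constant-a segment, Δv = aΔt and Δx = v₀Δt + ½aΔt²; chain segment to segment.
0–2 s: v starts 6 m/s; Δx = 6·2 + ½·-9·2² = -6 m; v ends -12 m/s.
2–3 s: v starts -12 m/s; Δx = -12·1 + ½·-12·1² = -18 m; v ends -24 m/s.
3–8 s: v starts -24 m/s; Δx = -24·5 + ½·8·5² = -20 m; v ends 16 m/s.
x(8) = 9 + Σ Δx = -35 m.

-35 m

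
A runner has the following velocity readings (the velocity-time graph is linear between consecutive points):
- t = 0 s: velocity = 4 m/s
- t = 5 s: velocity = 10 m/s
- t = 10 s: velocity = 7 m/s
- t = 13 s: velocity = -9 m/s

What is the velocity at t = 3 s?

7.6 m/s

On 0–5 s the graph is linear from 4 to 10 m/s: v(3) = 4 + (10 − 4)·(3 − 0)/(5 − 0) = 7.6 m/s.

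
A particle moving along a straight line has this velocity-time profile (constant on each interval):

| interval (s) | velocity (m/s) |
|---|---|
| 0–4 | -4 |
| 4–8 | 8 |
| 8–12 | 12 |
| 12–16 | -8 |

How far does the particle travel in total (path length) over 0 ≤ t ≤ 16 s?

128 m

Distance (not displacement) is the total path length: add the absolute areas under v-t.
0–4 s: |-4| × 4 = 16 m
4–8 s: |8| × 4 = 32 m
8–12 s: |12| × 4 = 48 m
12–16 s: |-8| × 4 = 32 m
Total distance = 128 m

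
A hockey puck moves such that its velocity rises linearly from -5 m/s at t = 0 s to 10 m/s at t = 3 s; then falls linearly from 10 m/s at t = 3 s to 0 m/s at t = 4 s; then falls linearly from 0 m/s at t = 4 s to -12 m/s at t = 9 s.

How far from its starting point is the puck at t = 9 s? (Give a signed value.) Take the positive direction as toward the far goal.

-17.5 m

Displacement is the signed area under the v-t curve.
0–3 s: ½(-5 + 10)(3) = 7.5 m
3–4 s: ½(10 + 0)(1) = 5 m
4–9 s: ½(0 + -12)(5) = -30 m
Net displacement = -17.5 m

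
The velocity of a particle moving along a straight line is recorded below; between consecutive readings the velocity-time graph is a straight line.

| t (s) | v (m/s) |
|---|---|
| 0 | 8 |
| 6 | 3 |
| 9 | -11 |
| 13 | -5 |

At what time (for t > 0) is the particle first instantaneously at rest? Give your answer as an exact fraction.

t = 93/14 s

v changes sign on 6–9 s (from 3 to -11); the graph is linear there, so v = 0 at t = 6 + (-3)·(9 − 6)/(-11 − 3) = 93/14 s.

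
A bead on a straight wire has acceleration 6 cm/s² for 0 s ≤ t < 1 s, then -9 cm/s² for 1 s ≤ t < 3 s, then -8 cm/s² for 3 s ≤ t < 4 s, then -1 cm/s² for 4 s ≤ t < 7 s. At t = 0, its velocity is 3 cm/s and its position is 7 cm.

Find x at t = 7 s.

-55.5 cm

On each constant-a segment, Δv = aΔt and Δx = v₀Δt + ½aΔt²; chain segment to segment.
0–1 s: v starts 3 cm/s; Δx = 3·1 + ½·6·1² = 6 cm; v ends 9 cm/s.
1–3 s: v starts 9 cm/s; Δx = 9·2 + ½·-9·2² = 0 cm; v ends -9 cm/s.
3–4 s: v starts -9 cm/s; Δx = -9·1 + ½·-8·1² = -13 cm; v ends -17 cm/s.
4–7 s: v starts -17 cm/s; Δx = -17·3 + ½·-1·3² = -55.5 cm; v ends -20 cm/s.
x(7) = 7 + Σ Δx = -55.5 cm.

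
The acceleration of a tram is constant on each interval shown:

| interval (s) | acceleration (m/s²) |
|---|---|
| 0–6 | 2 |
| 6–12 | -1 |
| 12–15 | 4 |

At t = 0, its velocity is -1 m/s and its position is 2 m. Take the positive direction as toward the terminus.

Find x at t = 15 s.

On each constant-a segment, Δv = aΔt and Δx = v₀Δt + ½aΔt²; chain segment to segment.
0–6 s: v starts -1 m/s; Δx = -1·6 + ½·2·6² = 30 m; v ends 11 m/s.
6–12 s: v starts 11 m/s; Δx = 11·6 + ½·-1·6² = 48 m; v ends 5 m/s.
12–15 s: v starts 5 m/s; Δx = 5·3 + ½·4·3² = 33 m; v ends 17 m/s.
x(15) = 2 + Σ Δx = 113 m.

113 m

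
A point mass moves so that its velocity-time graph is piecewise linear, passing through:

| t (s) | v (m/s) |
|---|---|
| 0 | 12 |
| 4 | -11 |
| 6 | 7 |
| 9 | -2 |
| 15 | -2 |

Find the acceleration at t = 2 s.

Acceleration is the slope of the v-t graph on 0–4 s: (-11 − 12)/(4 − 0) = -5.75 m/s².

-5.75 m/s²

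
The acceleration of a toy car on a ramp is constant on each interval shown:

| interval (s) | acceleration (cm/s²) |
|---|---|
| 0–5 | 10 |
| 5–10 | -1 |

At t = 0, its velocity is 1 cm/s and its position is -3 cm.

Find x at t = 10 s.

369.5 cm

On each constant-a segment, Δv = aΔt and Δx = v₀Δt + ½aΔt²; chain segment to segment.
0–5 s: v starts 1 cm/s; Δx = 1·5 + ½·10·5² = 130 cm; v ends 51 cm/s.
5–10 s: v starts 51 cm/s; Δx = 51·5 + ½·-1·5² = 242.5 cm; v ends 46 cm/s.
x(10) = -3 + Σ Δx = 369.5 cm.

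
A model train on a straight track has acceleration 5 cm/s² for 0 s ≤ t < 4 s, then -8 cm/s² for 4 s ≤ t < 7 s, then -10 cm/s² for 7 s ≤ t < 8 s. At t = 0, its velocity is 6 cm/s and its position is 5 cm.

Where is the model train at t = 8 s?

108 cm

On each constant-a segment, Δv = aΔt and Δx = v₀Δt + ½aΔt²; chain segment to segment.
0–4 s: v starts 6 cm/s; Δx = 6·4 + ½·5·4² = 64 cm; v ends 26 cm/s.
4–7 s: v starts 26 cm/s; Δx = 26·3 + ½·-8·3² = 42 cm; v ends 2 cm/s.
7–8 s: v starts 2 cm/s; Δx = 2·1 + ½·-10·1² = -3 cm; v ends -8 cm/s.
x(8) = 5 + Σ Δx = 108 cm.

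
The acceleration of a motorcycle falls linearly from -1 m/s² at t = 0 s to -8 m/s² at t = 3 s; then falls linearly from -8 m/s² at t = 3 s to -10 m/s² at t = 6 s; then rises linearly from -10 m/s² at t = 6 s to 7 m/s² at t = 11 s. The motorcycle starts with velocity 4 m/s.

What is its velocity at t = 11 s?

-44 m/s

Δv equals the area under the a-t graph; then v = v₀ + Δv.
0–3 s: ½(-1 + -8)(3) = -13.5 m/s
3–6 s: ½(-8 + -10)(3) = -27 m/s
6–11 s: ½(-10 + 7)(5) = -7.5 m/s
Δv = -48 m/s, so v(11) = 4 + (-48) = -44 m/s.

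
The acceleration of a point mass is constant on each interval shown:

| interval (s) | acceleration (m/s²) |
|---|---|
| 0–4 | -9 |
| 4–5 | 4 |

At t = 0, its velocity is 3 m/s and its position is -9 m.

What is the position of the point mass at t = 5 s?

On each constant-a segment, Δv = aΔt and Δx = v₀Δt + ½aΔt²; chain segment to segment.
0–4 s: v starts 3 m/s; Δx = 3·4 + ½·-9·4² = -60 m; v ends -33 m/s.
4–5 s: v starts -33 m/s; Δx = -33·1 + ½·4·1² = -31 m; v ends -29 m/s.
x(5) = -9 + Σ Δx = -100 m.

-100 m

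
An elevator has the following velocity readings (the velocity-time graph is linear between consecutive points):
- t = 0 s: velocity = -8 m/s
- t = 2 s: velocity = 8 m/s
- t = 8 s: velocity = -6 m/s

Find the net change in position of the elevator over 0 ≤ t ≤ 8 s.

Net displacement equals the area under the velocity-time graph (areas below the axis count negative).
0–2 s: ½(-8 + 8)(2) = 0 m
2–8 s: ½(8 + -6)(6) = 6 m
Net displacement = 6 m

6 m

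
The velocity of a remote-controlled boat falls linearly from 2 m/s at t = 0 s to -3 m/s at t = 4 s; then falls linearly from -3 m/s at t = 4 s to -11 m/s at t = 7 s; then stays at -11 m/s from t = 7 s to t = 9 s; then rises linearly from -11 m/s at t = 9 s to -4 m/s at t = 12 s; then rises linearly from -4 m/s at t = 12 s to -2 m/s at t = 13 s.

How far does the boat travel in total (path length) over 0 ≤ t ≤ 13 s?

Total distance travelled is ∫|v| dt — sum the magnitudes of each area piece.
0–4 s: v = 0 at t = 1.6 s; triangle areas 1.6 + 3.6 = 5.2 m
4–7 s: |½(-3 + -11)(3)| = 21 m
7–9 s: |-11| × 2 = 22 m
9–12 s: |½(-11 + -4)(3)| = 22.5 m
12–13 s: |½(-4 + -2)(1)| = 3 m
Total distance = 73.7 m

73.7 m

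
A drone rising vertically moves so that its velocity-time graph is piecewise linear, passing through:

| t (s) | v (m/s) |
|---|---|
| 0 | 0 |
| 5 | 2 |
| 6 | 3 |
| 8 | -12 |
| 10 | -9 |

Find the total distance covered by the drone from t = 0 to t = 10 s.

Total distance travelled is ∫|v| dt — sum the magnitudes of each area piece.
0–5 s: |½(0 + 2)(5)| = 5 m
5–6 s: |½(2 + 3)(1)| = 2.5 m
6–8 s: v = 0 at t = 6.4 s; triangle areas 0.6 + 9.6 = 10.2 m
8–10 s: |½(-12 + -9)(2)| = 21 m
Total distance = 38.7 m

38.7 m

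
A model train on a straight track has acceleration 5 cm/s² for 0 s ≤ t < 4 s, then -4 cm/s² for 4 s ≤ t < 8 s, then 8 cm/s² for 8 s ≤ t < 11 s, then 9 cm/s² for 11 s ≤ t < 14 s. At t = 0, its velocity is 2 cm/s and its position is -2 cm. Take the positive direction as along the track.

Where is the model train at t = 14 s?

On each constant-a segment, Δv = aΔt and Δx = v₀Δt + ½aΔt²; chain segment to segment.
0–4 s: v starts 2 cm/s; Δx = 2·4 + ½·5·4² = 48 cm; v ends 22 cm/s.
4–8 s: v starts 22 cm/s; Δx = 22·4 + ½·-4·4² = 56 cm; v ends 6 cm/s.
8–11 s: v starts 6 cm/s; Δx = 6·3 + ½·8·3² = 54 cm; v ends 30 cm/s.
11–14 s: v starts 30 cm/s; Δx = 30·3 + ½·9·3² = 130.5 cm; v ends 57 cm/s.
x(14) = -2 + Σ Δx = 286.5 cm.

286.5 cm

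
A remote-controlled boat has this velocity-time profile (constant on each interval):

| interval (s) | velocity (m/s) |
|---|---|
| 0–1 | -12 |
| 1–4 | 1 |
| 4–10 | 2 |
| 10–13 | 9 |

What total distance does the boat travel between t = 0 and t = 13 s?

54 m

Total distance travelled is ∫|v| dt — sum the magnitudes of each area piece.
0–1 s: |-12| × 1 = 12 m
1–4 s: |1| × 3 = 3 m
4–10 s: |2| × 6 = 12 m
10–13 s: |9| × 3 = 27 m
Total distance = 54 m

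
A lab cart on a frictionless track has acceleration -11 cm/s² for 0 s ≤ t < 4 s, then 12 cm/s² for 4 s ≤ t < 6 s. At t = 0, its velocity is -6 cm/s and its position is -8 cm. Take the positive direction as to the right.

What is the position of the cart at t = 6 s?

-196 cm

On each constant-a segment, Δv = aΔt and Δx = v₀Δt + ½aΔt²; chain segment to segment.
0–4 s: v starts -6 cm/s; Δx = -6·4 + ½·-11·4² = -112 cm; v ends -50 cm/s.
4–6 s: v starts -50 cm/s; Δx = -50·2 + ½·12·2² = -76 cm; v ends -26 cm/s.
x(6) = -8 + Σ Δx = -196 cm.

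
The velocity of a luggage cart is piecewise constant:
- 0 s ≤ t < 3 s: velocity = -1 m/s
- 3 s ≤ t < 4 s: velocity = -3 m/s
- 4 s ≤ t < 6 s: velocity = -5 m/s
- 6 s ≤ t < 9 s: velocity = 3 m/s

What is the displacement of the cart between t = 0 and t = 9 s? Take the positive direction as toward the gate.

Displacement is the signed area under the v-t curve.
0–3 s: -1 × 3 = -3 m
3–4 s: -3 × 1 = -3 m
4–6 s: -5 × 2 = -10 m
6–9 s: 3 × 3 = 9 m
Net displacement = -7 m

-7 m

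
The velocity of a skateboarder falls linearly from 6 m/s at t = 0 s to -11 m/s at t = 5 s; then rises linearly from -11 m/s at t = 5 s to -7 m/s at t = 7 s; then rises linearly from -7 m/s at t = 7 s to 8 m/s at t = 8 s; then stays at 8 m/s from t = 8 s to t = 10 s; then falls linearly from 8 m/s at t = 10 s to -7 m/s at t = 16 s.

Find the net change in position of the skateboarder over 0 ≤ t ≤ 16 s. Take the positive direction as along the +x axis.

-11 m

Net displacement equals the area under the velocity-time graph (areas below the axis count negative).
0–5 s: ½(6 + -11)(5) = -12.5 m
5–7 s: ½(-11 + -7)(2) = -18 m
7–8 s: ½(-7 + 8)(1) = 0.5 m
8–10 s: 8 × 2 = 16 m
10–16 s: ½(8 + -7)(6) = 3 m
Net displacement = -11 m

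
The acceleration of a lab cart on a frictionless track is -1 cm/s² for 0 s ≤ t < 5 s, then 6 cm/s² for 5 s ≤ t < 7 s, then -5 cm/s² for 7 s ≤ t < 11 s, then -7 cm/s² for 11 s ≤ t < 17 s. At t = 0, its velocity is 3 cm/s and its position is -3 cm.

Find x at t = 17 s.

-178.5 cm

On each constant-a segment, Δv = aΔt and Δx = v₀Δt + ½aΔt²; chain segment to segment.
0–5 s: v starts 3 cm/s; Δx = 3·5 + ½·-1·5² = 2.5 cm; v ends -2 cm/s.
5–7 s: v starts -2 cm/s; Δx = -2·2 + ½·6·2² = 8 cm; v ends 10 cm/s.
7–11 s: v starts 10 cm/s; Δx = 10·4 + ½·-5·4² = 0 cm; v ends -10 cm/s.
11–17 s: v starts -10 cm/s; Δx = -10·6 + ½·-7·6² = -186 cm; v ends -52 cm/s.
x(17) = -3 + Σ Δx = -178.5 cm.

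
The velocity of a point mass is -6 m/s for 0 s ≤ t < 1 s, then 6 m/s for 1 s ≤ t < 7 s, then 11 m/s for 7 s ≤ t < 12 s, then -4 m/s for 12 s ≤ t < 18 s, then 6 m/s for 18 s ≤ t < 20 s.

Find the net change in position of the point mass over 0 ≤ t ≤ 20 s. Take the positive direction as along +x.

73 m

Net displacement equals the area under the velocity-time graph (areas below the axis count negative).
0–1 s: -6 × 1 = -6 m
1–7 s: 6 × 6 = 36 m
7–12 s: 11 × 5 = 55 m
12–18 s: -4 × 6 = -24 m
18–20 s: 6 × 2 = 12 m
Net displacement = 73 m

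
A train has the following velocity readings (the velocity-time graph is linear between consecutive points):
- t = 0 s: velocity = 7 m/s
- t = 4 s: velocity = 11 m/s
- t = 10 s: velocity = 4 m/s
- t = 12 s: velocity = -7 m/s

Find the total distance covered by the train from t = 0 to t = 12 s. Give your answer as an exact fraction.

Distance (not displacement) is the total path length: add the absolute areas under v-t.
0–4 s: |½(7 + 11)(4)| = 36 m
4–10 s: |½(11 + 4)(6)| = 45 m
10–12 s: v = 0 at t = 118/11 s; triangle areas 16/11 + 49/11 = 65/11 m
Total distance = 956/11 m

956/11 m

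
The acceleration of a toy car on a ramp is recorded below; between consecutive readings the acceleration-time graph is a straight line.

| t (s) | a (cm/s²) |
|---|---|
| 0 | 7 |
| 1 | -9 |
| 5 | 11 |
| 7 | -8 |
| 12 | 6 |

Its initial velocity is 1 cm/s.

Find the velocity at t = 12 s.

2 cm/s

Δv equals the area under the a-t graph; then v = v₀ + Δv.
0–1 s: ½(7 + -9)(1) = -1 cm/s
1–5 s: ½(-9 + 11)(4) = 4 cm/s
5–7 s: ½(11 + -8)(2) = 3 cm/s
7–12 s: ½(-8 + 6)(5) = -5 cm/s
Δv = 1 cm/s, so v(12) = 1 + (1) = 2 cm/s.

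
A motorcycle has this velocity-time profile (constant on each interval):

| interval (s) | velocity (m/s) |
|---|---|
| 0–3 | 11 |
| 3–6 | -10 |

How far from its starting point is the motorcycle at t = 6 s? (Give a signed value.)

3 m

Displacement is the signed area under the v-t curve.
0–3 s: 11 × 3 = 33 m
3–6 s: -10 × 3 = -30 m
Net displacement = 3 m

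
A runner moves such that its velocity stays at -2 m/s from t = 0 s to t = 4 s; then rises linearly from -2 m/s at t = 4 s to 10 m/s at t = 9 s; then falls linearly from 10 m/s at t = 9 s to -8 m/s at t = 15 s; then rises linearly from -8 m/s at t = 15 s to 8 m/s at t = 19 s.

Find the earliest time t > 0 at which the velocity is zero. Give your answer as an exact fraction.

v changes sign on 4–9 s (from -2 to 10); the graph is linear there, so v = 0 at t = 4 + (2)·(9 − 4)/(10 − -2) = 29/6 s.

t = 29/6 s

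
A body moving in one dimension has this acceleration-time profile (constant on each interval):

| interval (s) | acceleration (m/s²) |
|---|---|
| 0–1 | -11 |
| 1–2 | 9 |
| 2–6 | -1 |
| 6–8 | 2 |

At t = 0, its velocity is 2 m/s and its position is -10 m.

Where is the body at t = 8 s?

-30 m

On each constant-a segment, Δv = aΔt and Δx = v₀Δt + ½aΔt²; chain segment to segment.
0–1 s: v starts 2 m/s; Δx = 2·1 + ½·-11·1² = -3.5 m; v ends -9 m/s.
1–2 s: v starts -9 m/s; Δx = -9·1 + ½·9·1² = -4.5 m; v ends 0 m/s.
2–6 s: v starts 0 m/s; Δx = 0·4 + ½·-1·4² = -8 m; v ends -4 m/s.
6–8 s: v starts -4 m/s; Δx = -4·2 + ½·2·2² = -4 m; v ends 0 m/s.
x(8) = -10 + Σ Δx = -30 m.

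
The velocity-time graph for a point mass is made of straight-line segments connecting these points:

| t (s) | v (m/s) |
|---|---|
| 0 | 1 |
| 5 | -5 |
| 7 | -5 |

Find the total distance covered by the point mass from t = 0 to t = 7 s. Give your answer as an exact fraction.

Total distance travelled is ∫|v| dt — sum the magnitudes of each area piece.
0–5 s: v = 0 at t = 5/6 s; triangle areas 5/12 + 125/12 = 65/6 m
5–7 s: |-5| × 2 = 10 m
Total distance = 125/6 m

125/6 m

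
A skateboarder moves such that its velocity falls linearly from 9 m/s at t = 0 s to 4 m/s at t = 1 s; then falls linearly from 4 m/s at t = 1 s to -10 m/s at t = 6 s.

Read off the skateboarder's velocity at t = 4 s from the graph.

On 1–6 s the graph is linear from 4 to -10 m/s: v(4) = 4 + (-10 − 4)·(4 − 1)/(6 − 1) = -4.4 m/s.

-4.4 m/s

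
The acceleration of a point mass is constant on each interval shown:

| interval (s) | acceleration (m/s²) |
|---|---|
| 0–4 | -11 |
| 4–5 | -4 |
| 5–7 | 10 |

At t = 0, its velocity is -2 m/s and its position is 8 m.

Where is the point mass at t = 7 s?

On each constant-a segment, Δv = aΔt and Δx = v₀Δt + ½aΔt²; chain segment to segment.
0–4 s: v starts -2 m/s; Δx = -2·4 + ½·-11·4² = -96 m; v ends -46 m/s.
4–5 s: v starts -46 m/s; Δx = -46·1 + ½·-4·1² = -48 m; v ends -50 m/s.
5–7 s: v starts -50 m/s; Δx = -50·2 + ½·10·2² = -80 m; v ends -30 m/s.
x(7) = 8 + Σ Δx = -216 m.

-216 m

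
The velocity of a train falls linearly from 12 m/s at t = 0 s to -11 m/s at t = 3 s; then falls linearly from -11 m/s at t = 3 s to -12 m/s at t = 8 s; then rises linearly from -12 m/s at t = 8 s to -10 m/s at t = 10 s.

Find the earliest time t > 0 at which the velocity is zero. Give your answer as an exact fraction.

v changes sign on 0–3 s (from 12 to -11); the graph is linear there, so v = 0 at t = 0 + (-12)·(3 − 0)/(-11 − 12) = 36/23 s.

t = 36/23 s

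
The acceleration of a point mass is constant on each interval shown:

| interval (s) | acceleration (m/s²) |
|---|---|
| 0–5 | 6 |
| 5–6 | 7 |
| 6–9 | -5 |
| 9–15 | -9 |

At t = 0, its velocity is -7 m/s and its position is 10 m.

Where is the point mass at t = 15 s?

On each constant-a segment, Δv = aΔt and Δx = v₀Δt + ½aΔt²; chain segment to segment.
0–5 s: v starts -7 m/s; Δx = -7·5 + ½·6·5² = 40 m; v ends 23 m/s.
5–6 s: v starts 23 m/s; Δx = 23·1 + ½·7·1² = 26.5 m; v ends 30 m/s.
6–9 s: v starts 30 m/s; Δx = 30·3 + ½·-5·3² = 67.5 m; v ends 15 m/s.
9–15 s: v starts 15 m/s; Δx = 15·6 + ½·-9·6² = -72 m; v ends -39 m/s.
x(15) = 10 + Σ Δx = 72 m.

72 m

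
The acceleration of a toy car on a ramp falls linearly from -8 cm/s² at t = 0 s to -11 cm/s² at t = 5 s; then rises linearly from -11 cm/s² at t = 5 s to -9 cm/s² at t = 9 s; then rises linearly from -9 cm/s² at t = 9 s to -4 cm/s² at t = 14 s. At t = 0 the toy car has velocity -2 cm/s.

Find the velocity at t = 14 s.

-122 cm/s

Δv equals the area under the a-t graph; then v = v₀ + Δv.
0–5 s: ½(-8 + -11)(5) = -47.5 cm/s
5–9 s: ½(-11 + -9)(4) = -40 cm/s
9–14 s: ½(-9 + -4)(5) = -32.5 cm/s
Δv = -120 cm/s, so v(14) = -2 + (-120) = -122 cm/s.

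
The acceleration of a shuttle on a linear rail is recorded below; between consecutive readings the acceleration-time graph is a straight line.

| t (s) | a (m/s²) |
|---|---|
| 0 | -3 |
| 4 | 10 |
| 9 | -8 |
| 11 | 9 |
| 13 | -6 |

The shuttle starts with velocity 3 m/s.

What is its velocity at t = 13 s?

Δv equals the area under the a-t graph; then v = v₀ + Δv.
0–4 s: ½(-3 + 10)(4) = 14 m/s
4–9 s: ½(10 + -8)(5) = 5 m/s
9–11 s: ½(-8 + 9)(2) = 1 m/s
11–13 s: ½(9 + -6)(2) = 3 m/s
Δv = 23 m/s, so v(13) = 3 + (23) = 26 m/s.

26 m/s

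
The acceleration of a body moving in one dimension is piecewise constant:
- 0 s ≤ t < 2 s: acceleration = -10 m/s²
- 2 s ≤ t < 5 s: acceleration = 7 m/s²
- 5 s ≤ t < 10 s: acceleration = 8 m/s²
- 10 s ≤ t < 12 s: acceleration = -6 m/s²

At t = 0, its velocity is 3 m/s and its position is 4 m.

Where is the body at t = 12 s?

On each constant-a segment, Δv = aΔt and Δx = v₀Δt + ½aΔt²; chain segment to segment.
0–2 s: v starts 3 m/s; Δx = 3·2 + ½·-10·2² = -14 m; v ends -17 m/s.
2–5 s: v starts -17 m/s; Δx = -17·3 + ½·7·3² = -19.5 m; v ends 4 m/s.
5–10 s: v starts 4 m/s; Δx = 4·5 + ½·8·5² = 120 m; v ends 44 m/s.
10–12 s: v starts 44 m/s; Δx = 44·2 + ½·-6·2² = 76 m; v ends 32 m/s.
x(12) = 4 + Σ Δx = 166.5 m.

166.5 m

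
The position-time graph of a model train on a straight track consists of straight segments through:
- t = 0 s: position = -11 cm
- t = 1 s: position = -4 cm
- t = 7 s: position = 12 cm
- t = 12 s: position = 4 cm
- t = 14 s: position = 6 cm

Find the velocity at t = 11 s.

Velocity is the slope of the x-t graph on 7–12 s: (4 − 12)/(12 − 7) = -1.6 cm/s.

-1.6 cm/s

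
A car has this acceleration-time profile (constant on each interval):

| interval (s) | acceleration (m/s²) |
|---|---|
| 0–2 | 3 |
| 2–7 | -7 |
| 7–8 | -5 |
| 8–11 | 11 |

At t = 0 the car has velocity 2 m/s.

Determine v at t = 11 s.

Δv equals the area under the a-t graph; then v = v₀ + Δv.
0–2 s: 3 × 2 = 6 m/s
2–7 s: -7 × 5 = -35 m/s
7–8 s: -5 × 1 = -5 m/s
8–11 s: 11 × 3 = 33 m/s
Δv = -1 m/s, so v(11) = 2 + (-1) = 1 m/s.

1 m/s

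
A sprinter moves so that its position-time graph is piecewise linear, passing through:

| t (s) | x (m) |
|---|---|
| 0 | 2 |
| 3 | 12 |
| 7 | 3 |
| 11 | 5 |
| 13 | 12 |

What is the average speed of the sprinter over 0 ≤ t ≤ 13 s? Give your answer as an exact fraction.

Average speed = (total path length)/(elapsed time); on a piecewise-linear x-t graph the path length is Σ|Δx|.
0–3 s: |Δx| = |12 − 2| = 10 m
3–7 s: |Δx| = |3 − 12| = 9 m
7–11 s: |Δx| = |5 − 3| = 2 m
11–13 s: |Δx| = |12 − 5| = 7 m
Total path = 28 m; average speed = 28/13 = 28/13 m/s.

28/13 m/s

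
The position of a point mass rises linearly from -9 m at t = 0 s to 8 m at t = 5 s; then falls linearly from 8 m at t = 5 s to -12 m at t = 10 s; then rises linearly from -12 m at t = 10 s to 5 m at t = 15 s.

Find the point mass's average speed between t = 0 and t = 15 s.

3.6 m/s

Average speed = (total path length)/(elapsed time); on a piecewise-linear x-t graph the path length is Σ|Δx|.
0–5 s: |Δx| = |8 − -9| = 17 m
5–10 s: |Δx| = |-12 − 8| = 20 m
10–15 s: |Δx| = |5 − -12| = 17 m
Total path = 54 m; average speed = 54/15 = 3.6 m/s.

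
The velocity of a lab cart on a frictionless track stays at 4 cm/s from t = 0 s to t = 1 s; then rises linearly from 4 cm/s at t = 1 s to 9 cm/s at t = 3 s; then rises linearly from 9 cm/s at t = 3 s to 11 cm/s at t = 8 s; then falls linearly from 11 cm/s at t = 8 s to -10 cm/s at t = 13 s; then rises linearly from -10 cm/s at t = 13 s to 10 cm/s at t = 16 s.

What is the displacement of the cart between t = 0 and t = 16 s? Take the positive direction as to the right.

69.5 cm

Net displacement equals the area under the velocity-time graph (areas below the axis count negative).
0–1 s: 4 × 1 = 4 cm
1–3 s: ½(4 + 9)(2) = 13 cm
3–8 s: ½(9 + 11)(5) = 50 cm
8–13 s: ½(11 + -10)(5) = 2.5 cm
13–16 s: ½(-10 + 10)(3) = 0 cm
Net displacement = 69.5 cm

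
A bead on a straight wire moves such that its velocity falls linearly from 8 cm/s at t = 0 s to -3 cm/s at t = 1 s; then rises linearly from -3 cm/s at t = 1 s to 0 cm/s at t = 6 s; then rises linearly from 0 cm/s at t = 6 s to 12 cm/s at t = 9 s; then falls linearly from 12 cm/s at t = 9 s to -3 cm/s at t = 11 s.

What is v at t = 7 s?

4 cm/s

On 6–9 s the graph is linear from 0 to 12 cm/s: v(7) = 0 + (12 − 0)·(7 − 6)/(9 − 6) = 4 cm/s.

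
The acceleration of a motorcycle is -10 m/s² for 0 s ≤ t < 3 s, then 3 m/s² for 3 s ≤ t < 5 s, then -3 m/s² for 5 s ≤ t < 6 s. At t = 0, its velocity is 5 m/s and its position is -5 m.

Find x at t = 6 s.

-99.5 m

On each constant-a segment, Δv = aΔt and Δx = v₀Δt + ½aΔt²; chain segment to segment.
0–3 s: v starts 5 m/s; Δx = 5·3 + ½·-10·3² = -30 m; v ends -25 m/s.
3–5 s: v starts -25 m/s; Δx = -25·2 + ½·3·2² = -44 m; v ends -19 m/s.
5–6 s: v starts -19 m/s; Δx = -19·1 + ½·-3·1² = -20.5 m; v ends -22 m/s.
x(6) = -5 + Σ Δx = -99.5 m.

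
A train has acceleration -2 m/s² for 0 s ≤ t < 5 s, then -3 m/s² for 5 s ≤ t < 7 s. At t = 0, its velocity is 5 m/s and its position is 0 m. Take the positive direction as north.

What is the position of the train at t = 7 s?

On each constant-a segment, Δv = aΔt and Δx = v₀Δt + ½aΔt²; chain segment to segment.
0–5 s: v starts 5 m/s; Δx = 5·5 + ½·-2·5² = 0 m; v ends -5 m/s.
5–7 s: v starts -5 m/s; Δx = -5·2 + ½·-3·2² = -16 m; v ends -11 m/s.
x(7) = 0 + Σ Δx = -16 m.

-16 m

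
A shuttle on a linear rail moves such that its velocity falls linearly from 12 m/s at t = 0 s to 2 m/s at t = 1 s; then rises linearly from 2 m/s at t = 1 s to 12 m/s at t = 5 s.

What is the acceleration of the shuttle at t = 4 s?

2.5 m/s²

Acceleration is the slope of the v-t graph on 1–5 s: (12 − 2)/(5 − 1) = 2.5 m/s².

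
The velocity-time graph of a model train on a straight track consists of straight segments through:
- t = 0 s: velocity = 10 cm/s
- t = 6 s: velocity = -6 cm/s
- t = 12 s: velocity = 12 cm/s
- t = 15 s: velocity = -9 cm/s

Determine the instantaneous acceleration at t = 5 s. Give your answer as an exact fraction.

Acceleration is the slope of the v-t graph on 0–6 s: (-6 − 10)/(6 − 0) = -8/3 cm/s².

-8/3 cm/s²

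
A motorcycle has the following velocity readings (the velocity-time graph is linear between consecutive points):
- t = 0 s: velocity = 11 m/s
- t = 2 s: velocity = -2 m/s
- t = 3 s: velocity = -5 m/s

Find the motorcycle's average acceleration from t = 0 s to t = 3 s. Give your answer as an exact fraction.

Average acceleration = Δv/Δt = (-5 − 11)/(3 − 0) = -16/3 m/s².

-16/3 m/s²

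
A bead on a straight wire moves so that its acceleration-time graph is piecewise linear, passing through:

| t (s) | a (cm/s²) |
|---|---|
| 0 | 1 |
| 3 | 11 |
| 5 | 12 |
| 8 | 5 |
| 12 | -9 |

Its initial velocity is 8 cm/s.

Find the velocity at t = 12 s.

Δv equals the area under the a-t graph; then v = v₀ + Δv.
0–3 s: ½(1 + 11)(3) = 18 cm/s
3–5 s: ½(11 + 12)(2) = 23 cm/s
5–8 s: ½(12 + 5)(3) = 25.5 cm/s
8–12 s: ½(5 + -9)(4) = -8 cm/s
Δv = 58.5 cm/s, so v(12) = 8 + (58.5) = 66.5 cm/s.

66.5 cm/s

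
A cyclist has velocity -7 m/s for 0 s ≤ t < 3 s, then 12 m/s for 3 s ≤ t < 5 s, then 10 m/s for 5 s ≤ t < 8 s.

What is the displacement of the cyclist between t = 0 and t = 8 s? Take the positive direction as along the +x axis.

Displacement is the signed area under the v-t curve.
0–3 s: -7 × 3 = -21 m
3–5 s: 12 × 2 = 24 m
5–8 s: 10 × 3 = 30 m
Net displacement = 33 m

33 m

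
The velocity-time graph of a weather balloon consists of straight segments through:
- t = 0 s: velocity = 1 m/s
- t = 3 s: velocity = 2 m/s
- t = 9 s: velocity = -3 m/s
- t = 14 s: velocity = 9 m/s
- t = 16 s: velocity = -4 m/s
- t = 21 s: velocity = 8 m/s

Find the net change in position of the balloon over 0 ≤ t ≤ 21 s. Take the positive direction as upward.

31.5 m

Net displacement equals the area under the velocity-time graph (areas below the axis count negative).
0–3 s: ½(1 + 2)(3) = 4.5 m
3–9 s: ½(2 + -3)(6) = -3 m
9–14 s: ½(-3 + 9)(5) = 15 m
14–16 s: ½(9 + -4)(2) = 5 m
16–21 s: ½(-4 + 8)(5) = 10 m
Net displacement = 31.5 m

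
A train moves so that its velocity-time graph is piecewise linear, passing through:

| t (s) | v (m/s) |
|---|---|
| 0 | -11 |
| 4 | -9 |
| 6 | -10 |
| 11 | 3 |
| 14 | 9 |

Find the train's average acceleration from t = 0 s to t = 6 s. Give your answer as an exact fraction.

1/6 m/s²

Average acceleration = Δv/Δt = (-10 − -11)/(6 − 0) = 1/6 m/s².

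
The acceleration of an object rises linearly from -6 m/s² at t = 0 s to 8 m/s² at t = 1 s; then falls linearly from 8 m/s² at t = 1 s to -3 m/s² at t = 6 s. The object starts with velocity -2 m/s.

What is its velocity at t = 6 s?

Δv equals the area under the a-t graph; then v = v₀ + Δv.
0–1 s: ½(-6 + 8)(1) = 1 m/s
1–6 s: ½(8 + -3)(5) = 12.5 m/s
Δv = 13.5 m/s, so v(6) = -2 + (13.5) = 11.5 m/s.

11.5 m/s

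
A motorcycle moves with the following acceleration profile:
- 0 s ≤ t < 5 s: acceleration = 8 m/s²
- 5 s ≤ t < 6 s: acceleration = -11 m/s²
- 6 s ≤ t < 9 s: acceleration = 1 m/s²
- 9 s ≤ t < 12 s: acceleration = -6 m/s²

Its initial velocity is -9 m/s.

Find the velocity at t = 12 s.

5 m/s

Δv equals the area under the a-t graph; then v = v₀ + Δv.
0–5 s: 8 × 5 = 40 m/s
5–6 s: -11 × 1 = -11 m/s
6–9 s: 1 × 3 = 3 m/s
9–12 s: -6 × 3 = -18 m/s
Δv = 14 m/s, so v(12) = -9 + (14) = 5 m/s.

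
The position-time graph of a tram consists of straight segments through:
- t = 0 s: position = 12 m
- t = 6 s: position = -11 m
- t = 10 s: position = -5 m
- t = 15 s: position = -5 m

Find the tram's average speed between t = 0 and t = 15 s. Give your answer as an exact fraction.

29/15 m/s

Average speed = (total path length)/(elapsed time); on a piecewise-linear x-t graph the path length is Σ|Δx|.
0–6 s: |Δx| = |-11 − 12| = 23 m
6–10 s: |Δx| = |-5 − -11| = 6 m
10–15 s: |Δx| = |-5 − -5| = 0 m
Total path = 29 m; average speed = 29/15 = 29/15 m/s.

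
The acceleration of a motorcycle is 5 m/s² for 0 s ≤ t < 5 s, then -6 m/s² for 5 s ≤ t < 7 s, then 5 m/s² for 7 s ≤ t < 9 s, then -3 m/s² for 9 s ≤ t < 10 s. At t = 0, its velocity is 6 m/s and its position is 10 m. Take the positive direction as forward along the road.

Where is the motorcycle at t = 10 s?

On each constant-a segment, Δv = aΔt and Δx = v₀Δt + ½aΔt²; chain segment to segment.
0–5 s: v starts 6 m/s; Δx = 6·5 + ½·5·5² = 92.5 m; v ends 31 m/s.
5–7 s: v starts 31 m/s; Δx = 31·2 + ½·-6·2² = 50 m; v ends 19 m/s.
7–9 s: v starts 19 m/s; Δx = 19·2 + ½·5·2² = 48 m; v ends 29 m/s.
9–10 s: v starts 29 m/s; Δx = 29·1 + ½·-3·1² = 27.5 m; v ends 26 m/s.
x(10) = 10 + Σ Δx = 228 m.

228 m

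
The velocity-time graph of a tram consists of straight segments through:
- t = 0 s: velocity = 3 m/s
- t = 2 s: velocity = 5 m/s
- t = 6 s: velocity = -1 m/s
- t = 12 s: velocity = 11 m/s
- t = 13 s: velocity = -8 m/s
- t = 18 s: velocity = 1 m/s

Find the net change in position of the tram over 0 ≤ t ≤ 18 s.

30 m

Net displacement equals the area under the velocity-time graph (areas below the axis count negative).
0–2 s: ½(3 + 5)(2) = 8 m
2–6 s: ½(5 + -1)(4) = 8 m
6–12 s: ½(-1 + 11)(6) = 30 m
12–13 s: ½(11 + -8)(1) = 1.5 m
13–18 s: ½(-8 + 1)(5) = -17.5 m
Net displacement = 30 m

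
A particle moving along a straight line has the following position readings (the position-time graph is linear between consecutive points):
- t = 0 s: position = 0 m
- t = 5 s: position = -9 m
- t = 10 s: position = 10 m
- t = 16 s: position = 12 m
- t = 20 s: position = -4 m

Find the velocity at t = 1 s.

Velocity is the slope of the x-t graph on 0–5 s: (-9 − 0)/(5 − 0) = -1.8 m/s.

-1.8 m/s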